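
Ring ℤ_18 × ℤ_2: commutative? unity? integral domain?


Direct product ring; commutative with unity (1,1); but (1,0)·(0,1) = (0,0) gives zero divisors, so not an integral domain
Commutative: Yes
Integral domain: No
Has unity: Yes

ℤ_18 × ℤ_2: Commutative=Yes, Unity=Yes


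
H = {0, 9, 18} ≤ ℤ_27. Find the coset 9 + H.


9 + H = {9 + h (mod 27) : h ∈ H}
9+0=9, 9+9=18, 9+18=0
9 + H = {0, 9, 18} = 0 + H

9 + H = {0, 9, 18}


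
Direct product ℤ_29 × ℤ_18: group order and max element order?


|ℤ_29 × ℤ_18| = 29 × 18 = 522
Max element order = lcm(29,18) = 522
Cyclic? Yes (gcd=1)

|ℤ_29×ℤ_18| = 522, max element order = 522


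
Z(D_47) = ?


Z(G) = {g ∈ G | gx = xg for all x ∈ G}
For odd n, Z(D_n) = {e}: no nontrivial rotation commutes with all reflections

Z(D_47) = {e}


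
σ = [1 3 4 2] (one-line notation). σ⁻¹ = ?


To find σ⁻¹, swap domain and range:
σ(1) = 1 → σ⁻¹(1) = 1
σ(2) = 3 → σ⁻¹(3) = 2
σ(3) = 4 → σ⁻¹(4) = 3
σ(4) = 2 → σ⁻¹(2) = 4

σ⁻¹ = [1 4 2 3]


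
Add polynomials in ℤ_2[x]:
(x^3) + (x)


Add coefficients mod 2:
x^0: 0 + 0 = 0 (mod 2)
x^1: 0 + 1 = 1 (mod 2)
x^2: 0 + 0 = 0 (mod 2)
x^3: 1 + 0 = 1 (mod 2)
Result: x + x^3

f + g = x + x^3


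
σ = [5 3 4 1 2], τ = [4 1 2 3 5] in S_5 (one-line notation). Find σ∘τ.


σ∘τ: apply τ first, then σ
1 →τ 4 →σ 1
2 →τ 1 →σ 5
3 →τ 2 →σ 3
4 →τ 3 →σ 4
5 →τ 5 →σ 2

σ∘τ = [1 5 3 4 2]


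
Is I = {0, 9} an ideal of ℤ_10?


Check ideal conditions for I = {0, 9} in ℤ_10:
(1) I is an additive subgroup? No
(2) For r ∈ ℤ_10 and a ∈ I: r·a ∈ I? No  [counterexample: r=2, a=9, r·a mod 10 = 8 ∉ I]

No, I is not an ideal of ℤ_10


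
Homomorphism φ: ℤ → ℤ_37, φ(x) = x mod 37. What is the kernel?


Kernel = preimage of identity
ker(φ) = {x ∈ ℤ : x ≡ 0 (mod 37)} = 37ℤ = {0, ±37, ±74, ...}

ker(φ) = 37ℤ


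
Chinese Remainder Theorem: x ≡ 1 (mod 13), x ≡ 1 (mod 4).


m₁ = 13, m₂ = 4, gcd = 1, so CRT applies. M = m₁·m₂ = 52
Let M₁ = M/m₁ = 4, M₂ = M/m₂ = 13
Find y₁ ≡ M₁⁻¹ (mod m₁): 4⁻¹ ≡ 10 (mod 13)
Find y₂ ≡ M₂⁻¹ (mod m₂): 13⁻¹ ≡ 1 (mod 4)
x = a₁·M₁·y₁ + a₂·M₂·y₂ = 1·4·10 + 1·13·1 = 53
Reduce mod 52: x ≡ 1
Check: 1 mod 13 = 1 ✓, 1 mod 4 = 1 ✓

x ≡ 1 (mod 52)


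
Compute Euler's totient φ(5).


φ(n) = count of k ∈ {1,...,n} with gcd(k,n)=1
Coprimes to 5: {1, 2, 3, 4}
Count: 4

φ(5) = 4


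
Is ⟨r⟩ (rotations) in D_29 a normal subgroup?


H = ⟨r⟩ (rotations) in D_29
The rotation subgroup ⟨r⟩ has index 2 in D_29, so it is normal

Yes, normal subgroup


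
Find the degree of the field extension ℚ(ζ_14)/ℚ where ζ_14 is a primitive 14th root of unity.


[ℚ(ζ_n):ℚ] = deg Φ_n(x) = φ(n). Here φ(14) = 6

[ℚ(ζ_14)/ℚ where ζ_14 is a primitive 14th root of unity] = 6


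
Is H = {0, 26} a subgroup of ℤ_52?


Subgroup test for H = {0, 26} in (ℤ_52, +):
(1) 0 ∈ H? Yes
(2) Closure: for all a,b ∈ H, (a+b) mod 52 ∈ H? Yes
(3) Inverses: for all a ∈ H, -a mod 52 ∈ H? Yes

Yes, H is a subgroup of ℤ_52


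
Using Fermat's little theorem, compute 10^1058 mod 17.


Fermat's little theorem: if p is prime and gcd(a,p)=1, then a^(p-1) ≡ 1 (mod p)
p = 17 is prime, gcd(10,17) = 1
Reduce exponent: 1058 mod 16 = 2
So 10^1058 ≡ 10^2 (mod 17)
10^2 mod 17 = 15

10^1058 ≡ 15 (mod 17)


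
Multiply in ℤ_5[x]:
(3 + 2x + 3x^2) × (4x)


Expand and collect like terms; reduce coefficients mod 5:
x^0: 3·0 = 0 ≡ 0 (mod 5)
x^1: 3·4 + 2·0 = 12 ≡ 2 (mod 5)
x^2: 2·4 + 3·0 = 8 ≡ 3 (mod 5)
x^3: 3·4 = 12 ≡ 2 (mod 5)
Result: 2x + 3x^2 + 2x^3

f · g = 2x + 3x^2 + 2x^3


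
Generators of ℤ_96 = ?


g generates ℤ_n iff gcd(g,n) = 1
Prime factors of 96: 2, 3
Generators are g ∈ {1,...,95} not divisible by any of these primes.
Generators: {1, 5, 7, 11, 13, 17, 19, 23, 25, 29, 31, 35, 37, 41, 43, 47, 49, 53, 55, 59, 61, 65, 67, 71, 73, 77, 79, 83, 85, 89, 91, 95}
Number of generators = φ(96) = 32

Generators of ℤ_96 = {1, 5, 7, 11, 13, 17, 19, 23, 25, 29, 31, 35, 37, 41, 43, 47, 49, 53, 55, 59, 61, 65, 67, 71, 73, 77, 79, 83, 85, 89, 91, 95}


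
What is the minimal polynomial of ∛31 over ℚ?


∛31 satisfies x³ - 31 = 0, irreducible over ℚ (no rational root; 31 is not a perfect cube)

Minimal polynomial: x³ - 31


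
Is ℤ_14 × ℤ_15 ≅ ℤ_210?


Comparing ℤ_14 × ℤ_15 and ℤ_210:
gcd(14,15) = 1, so ℤ_14 × ℤ_15 ≅ ℤ_210 (CRT)

Yes, ℤ_14 × ℤ_15 ≅ ℤ_210


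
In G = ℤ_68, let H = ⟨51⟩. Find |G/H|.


|⟨51⟩| = n / gcd(51, 68) = 68 / 17 = 4
H is normal (ℤ_68 is abelian).
|G/H| = |G| / |H| = 68 / 4 = 17

|G/H| = 17


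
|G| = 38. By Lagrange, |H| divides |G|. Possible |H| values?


Lagrange's theorem: |H| divides |G|
|G| = 38
Divisors of 38: 1, 2, 19, 38

Possible subgroup orders: {1, 2, 19, 38}


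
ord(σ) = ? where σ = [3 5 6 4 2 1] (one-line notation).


Cycle decomposition: (1 3 6) (2 5)
Cycle lengths: 3, 2
Order = lcm(3, 2) = 6

ord(σ) = 6


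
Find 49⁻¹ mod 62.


Use the extended Euclidean algorithm to write 1 = 49·s + 62·t; then s mod 62 is the inverse.
Euclidean algorithm:
  49 = 0·62 + 49
  62 = 1·49 + 13
  49 = 3·13 + 10
  13 = 1·10 + 3
  10 = 3·3 + 1
  3 = 3·1 + 0
gcd(49,62) = 1
Back-substitution gives: 49·(19) + 62·(-15) = 1
So 49⁻¹ ≡ 19 ≡ 19 (mod 62)
Check: 49 × 19 = 931 ≡ 1 (mod 62) ✓

49⁻¹ ≡ 19 (mod 62)


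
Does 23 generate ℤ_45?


g generates ℤ_n iff gcd(g, n) = 1
gcd(23, 45) = 1
Since gcd = 1, 23 is a generator.

Yes, 23 generates ℤ_45


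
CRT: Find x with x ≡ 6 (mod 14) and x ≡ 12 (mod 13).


m₁ = 14, m₂ = 13, gcd = 1, so CRT applies. M = m₁·m₂ = 182
Let M₁ = M/m₁ = 13, M₂ = M/m₂ = 14
Find y₁ ≡ M₁⁻¹ (mod m₁): 13⁻¹ ≡ 13 (mod 14)
Find y₂ ≡ M₂⁻¹ (mod m₂): 14⁻¹ ≡ 1 (mod 13)
x = a₁·M₁·y₁ + a₂·M₂·y₂ = 6·13·13 + 12·14·1 = 1182
Reduce mod 182: x ≡ 90
Check: 90 mod 14 = 6 ✓, 90 mod 13 = 12 ✓

x ≡ 90 (mod 182)


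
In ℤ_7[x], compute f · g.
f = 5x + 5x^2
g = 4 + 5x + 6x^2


Expand and collect like terms; reduce coefficients mod 7:
x^0: 0·4 = 0 ≡ 0 (mod 7)
x^1: 0·5 + 5·4 = 20 ≡ 6 (mod 7)
x^2: 0·6 + 5·5 + 5·4 = 45 ≡ 3 (mod 7)
x^3: 5·6 + 5·5 = 55 ≡ 6 (mod 7)
x^4: 5·6 = 30 ≡ 2 (mod 7)
Result: 6x + 3x^2 + 6x^3 + 2x^4

f · g = 6x + 3x^2 + 6x^3 + 2x^4


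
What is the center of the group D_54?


Z(G) = {g ∈ G | gx = xg for all x ∈ G}
For even n, Z(D_n) = {e, r^(n/2)}: the 180° rotation r^27 commutes with every reflection and rotation

Z(D_54) = {e, r^27}


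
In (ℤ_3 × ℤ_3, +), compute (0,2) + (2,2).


Operation: componentwise addition mod (3, 3)
(0,2) + (2,2) = ((a₁+b₁) mod 3, (a₂+b₂) mod 3) with a = (0,2), b = (2,2)

(0,2) + (2,2) = (2,1)


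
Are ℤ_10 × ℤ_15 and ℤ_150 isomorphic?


Comparing ℤ_10 × ℤ_15 and ℤ_150:
gcd(10,15) = 5 ≠ 1. Max element order in ℤ_10×ℤ_15 is lcm(10,15) = 30 < 150, so it has no element of order 150

No, ℤ_10 × ℤ_15 ≇ ℤ_150


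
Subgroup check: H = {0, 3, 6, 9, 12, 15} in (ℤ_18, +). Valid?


Subgroup test for H = {0, 3, 6, 9, 12, 15} in (ℤ_18, +):
(1) 0 ∈ H? Yes
(2) Closure: for all a,b ∈ H, (a+b) mod 18 ∈ H? Yes
(3) Inverses: for all a ∈ H, -a mod 18 ∈ H? Yes

Yes, H is a subgroup of ℤ_18


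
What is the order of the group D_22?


|D_n| = 2n (n rotations and n reflections)
|D_22| = 2×22 = 44

|D_22| = 44


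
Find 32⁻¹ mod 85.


Use the extended Euclidean algorithm to write 1 = 32·s + 85·t; then s mod 85 is the inverse.
Euclidean algorithm:
  32 = 0·85 + 32
  85 = 2·32 + 21
  32 = 1·21 + 11
  21 = 1·11 + 10
  11 = 1·10 + 1
  10 = 10·1 + 0
gcd(32,85) = 1
Back-substitution gives: 32·(8) + 85·(-3) = 1
So 32⁻¹ ≡ 8 ≡ 8 (mod 85)
Check: 32 × 8 = 256 ≡ 1 (mod 85) ✓

32⁻¹ ≡ 8 (mod 85)


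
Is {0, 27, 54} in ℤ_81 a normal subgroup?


H = {0, 27, 54} in ℤ_81
ℤ_81 is abelian; every subgroup of an abelian group is normal

Yes, normal subgroup


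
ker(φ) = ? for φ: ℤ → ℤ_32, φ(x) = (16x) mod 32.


Kernel = preimage of identity
ker(φ) = {x ∈ ℤ : 16x ≡ 0 (mod 32)}. gcd(16,32) = 16, so 16x ≡ 0 (mod 32) ⟺ x ≡ 0 (mod 32/16 = 2). Hence ker(φ) = 2ℤ

ker(φ) = 2ℤ


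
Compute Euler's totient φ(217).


Factor n: 217 = 7 × 31
φ(n) = n · ∏(1 - 1/p) over distinct primes p | n
φ(217) = 217 · (1 - 1/7) · (1 - 1/31) = 180

φ(217) = 180


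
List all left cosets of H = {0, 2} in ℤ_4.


H = {0, 2}, |H| = 2
Number of cosets = |G|/|H| = 4/2 = 2
0 + H = {0, 2}
1 + H = {1, 3}

Cosets: 0+H={0,2}; 1+H={1,3}


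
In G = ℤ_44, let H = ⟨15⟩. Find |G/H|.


|⟨15⟩| = n / gcd(15, 44) = 44 / 1 = 44
H is normal (ℤ_44 is abelian).
|G/H| = |G| / |H| = 44 / 44 = 1

|G/H| = 1


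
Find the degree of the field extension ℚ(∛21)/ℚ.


∛21 has minimal polynomial x³ - 21 (irreducible over ℚ since 21 is not a perfect cube)

[ℚ(∛21)/ℚ] = 3


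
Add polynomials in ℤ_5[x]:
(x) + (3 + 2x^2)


Add coefficients mod 5:
x^0: 0 + 3 = 3 (mod 5)
x^1: 1 + 0 = 1 (mod 5)
x^2: 0 + 2 = 2 (mod 5)
Result: 3 + x + 2x^2

f + g = 3 + x + 2x^2


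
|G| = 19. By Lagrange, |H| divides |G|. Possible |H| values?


Lagrange's theorem: |H| divides |G|
|G| = 19
Divisors of 19: 1, 19

Possible subgroup orders: {1, 19}


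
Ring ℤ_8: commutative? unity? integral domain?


ℤ_8 is a commutative ring with unity 1; 8 = 2×4 is composite, so 2·4 ≡ 0 gives zero divisors (not an integral domain)
Commutative: Yes
Integral domain: No
Has unity: Yes

ℤ_8: Commutative=Yes, Unity=Yes


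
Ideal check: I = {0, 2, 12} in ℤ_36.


Check ideal conditions for I = {0, 2, 12} in ℤ_36:
(1) I is an additive subgroup? No
(2) For r ∈ ℤ_36 and a ∈ I: r·a ∈ I? No  [counterexample: r=2, a=2, r·a mod 36 = 4 ∉ I]

No, I is not an ideal of ℤ_36


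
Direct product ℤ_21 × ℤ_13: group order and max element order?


|ℤ_21 × ℤ_13| = 21 × 13 = 273
Max element order = lcm(21,13) = 273
Cyclic? Yes (gcd=1)

|ℤ_21×ℤ_13| = 273, max element order = 273


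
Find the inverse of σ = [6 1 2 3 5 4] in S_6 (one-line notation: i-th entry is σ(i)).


To find σ⁻¹, swap domain and range:
σ(1) = 6 → σ⁻¹(6) = 1
σ(2) = 1 → σ⁻¹(1) = 2
σ(3) = 2 → σ⁻¹(2) = 3
σ(4) = 3 → σ⁻¹(3) = 4
σ(5) = 5 → σ⁻¹(5) = 5
σ(6) = 4 → σ⁻¹(4) = 6

σ⁻¹ = [2 3 4 6 5 1]


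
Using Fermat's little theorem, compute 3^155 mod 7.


Fermat's little theorem: if p is prime and gcd(a,p)=1, then a^(p-1) ≡ 1 (mod p)
p = 7 is prime, gcd(3,7) = 1
Reduce exponent: 155 mod 6 = 5
So 3^155 ≡ 3^5 (mod 7)
3^5 mod 7 = 5

3^155 ≡ 5 (mod 7)


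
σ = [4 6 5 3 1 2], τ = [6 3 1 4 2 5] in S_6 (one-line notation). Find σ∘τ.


σ∘τ: apply τ first, then σ
1 →τ 6 →σ 2
2 →τ 3 →σ 5
3 →τ 1 →σ 4
4 →τ 4 →σ 3
5 →τ 2 →σ 6
6 →τ 5 →σ 1

σ∘τ = [2 5 4 3 6 1]


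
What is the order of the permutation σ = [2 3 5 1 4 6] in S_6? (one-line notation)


Cycle decomposition: (1 2 3 5 4)
Cycle lengths: 5
Order = lcm(5) = 5

ord(σ) = 5


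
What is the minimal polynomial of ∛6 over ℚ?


∛6 satisfies x³ - 6 = 0, irreducible over ℚ (no rational root; 6 is not a perfect cube)

Minimal polynomial: x³ - 6


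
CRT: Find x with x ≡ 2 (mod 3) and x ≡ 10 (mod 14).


m₁ = 3, m₂ = 14, gcd = 1, so CRT applies. M = m₁·m₂ = 42
Let M₁ = M/m₁ = 14, M₂ = M/m₂ = 3
Find y₁ ≡ M₁⁻¹ (mod m₁): 14⁻¹ ≡ 2 (mod 3)
Find y₂ ≡ M₂⁻¹ (mod m₂): 3⁻¹ ≡ 5 (mod 14)
x = a₁·M₁·y₁ + a₂·M₂·y₂ = 2·14·2 + 10·3·5 = 206
Reduce mod 42: x ≡ 38
Check: 38 mod 3 = 2 ✓, 38 mod 14 = 10 ✓

x ≡ 38 (mod 42)


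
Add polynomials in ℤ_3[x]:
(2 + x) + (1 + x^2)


Add coefficients mod 3:
x^0: 2 + 1 = 0 (mod 3)
x^1: 1 + 0 = 1 (mod 3)
x^2: 0 + 1 = 1 (mod 3)
Result: x + x^2

f + g = x + x^2


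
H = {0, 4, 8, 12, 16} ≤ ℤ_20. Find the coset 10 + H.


10 + H = {10 + h (mod 20) : h ∈ H}
10+0=10, 10+4=14, 10+8=18, 10+12=2, 10+16=6
10 + H = {2, 6, 10, 14, 18} = 2 + H

10 + H = {2, 6, 10, 14, 18}


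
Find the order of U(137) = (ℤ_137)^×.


U(n) is the group of units mod n; |U(n)| = φ(n)
|U(137)| = φ(137) = 136

|U(137) = (ℤ_137)^×| = 136


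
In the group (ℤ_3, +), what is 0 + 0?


Operation: addition mod 3
0 + 0 = (a + b) mod 3 with a = 0, b = 0

0 + 0 = 0


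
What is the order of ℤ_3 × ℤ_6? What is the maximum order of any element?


|ℤ_3 × ℤ_6| = 3 × 6 = 18
Max element order = lcm(3,6) = 6
Cyclic? No (gcd=3)

|ℤ_3×ℤ_6| = 18, max element order = 6


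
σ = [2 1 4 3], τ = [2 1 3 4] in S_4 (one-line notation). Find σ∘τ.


σ∘τ: apply τ first, then σ
1 →τ 2 →σ 1
2 →τ 1 →σ 2
3 →τ 3 →σ 4
4 →τ 4 →σ 3

σ∘τ = [1 2 4 3]


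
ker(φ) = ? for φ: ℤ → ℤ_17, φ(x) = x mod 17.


Kernel = preimage of identity
ker(φ) = {x ∈ ℤ : x ≡ 0 (mod 17)} = 17ℤ = {0, ±17, ±34, ...}

ker(φ) = 17ℤ


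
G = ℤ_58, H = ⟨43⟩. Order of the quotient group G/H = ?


|⟨43⟩| = n / gcd(43, 58) = 58 / 1 = 58
H is normal (ℤ_58 is abelian).
|G/H| = |G| / |H| = 58 / 58 = 1

|G/H| = 1


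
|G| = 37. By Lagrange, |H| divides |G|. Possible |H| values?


Lagrange's theorem: |H| divides |G|
|G| = 37
Divisors of 37: 1, 37

Possible subgroup orders: {1, 37}


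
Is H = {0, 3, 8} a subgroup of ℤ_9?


Subgroup test for H = {0, 3, 8} in (ℤ_9, +):
(1) 0 ∈ H? Yes
(2) Closure: for all a,b ∈ H, (a+b) mod 9 ∈ H? No  [counterexample: 3 + 3 = 6 ∉ H]
(3) Inverses: for all a ∈ H, -a mod 9 ∈ H? No

No, H is not a subgroup of ℤ_9


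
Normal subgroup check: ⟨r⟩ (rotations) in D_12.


H = ⟨r⟩ (rotations) in D_12
The rotation subgroup ⟨r⟩ has index 2 in D_12, so it is normal

Yes, normal subgroup


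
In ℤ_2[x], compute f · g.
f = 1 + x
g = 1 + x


Expand and collect like terms; reduce coefficients mod 2:
x^0: 1·1 = 1 ≡ 1 (mod 2)
x^1: 1·1 + 1·1 = 2 ≡ 0 (mod 2)
x^2: 1·1 = 1 ≡ 1 (mod 2)
Result: 1 + x^2

f · g = 1 + x^2


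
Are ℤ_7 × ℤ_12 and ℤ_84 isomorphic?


Comparing ℤ_7 × ℤ_12 and ℤ_84:
gcd(7,12) = 1, so ℤ_7 × ℤ_12 ≅ ℤ_84 (CRT)

Yes, ℤ_7 × ℤ_12 ≅ ℤ_84


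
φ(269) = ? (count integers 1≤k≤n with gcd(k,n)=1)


Factor n: 269 = 269
φ(n) = n · ∏(1 - 1/p) over distinct primes p | n
φ(269) = 269 · (1 - 1/269) = 268

φ(269) = 268


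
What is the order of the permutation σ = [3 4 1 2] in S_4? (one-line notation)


Cycle decomposition: (1 3) (2 4)
Cycle lengths: 2, 2
Order = lcm(2, 2) = 2

ord(σ) = 2


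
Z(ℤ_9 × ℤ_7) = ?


Z(G) = {g ∈ G | gx = xg for all x ∈ G}
Direct product of abelian groups is abelian, so Z(G) = G

Z(ℤ_9 × ℤ_7) = ℤ_9 × ℤ_7


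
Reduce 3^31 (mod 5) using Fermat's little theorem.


Fermat's little theorem: if p is prime and gcd(a,p)=1, then a^(p-1) ≡ 1 (mod p)
p = 5 is prime, gcd(3,5) = 1
Reduce exponent: 31 mod 4 = 3
So 3^31 ≡ 3^3 (mod 5)
3^3 mod 5 = 2

3^31 ≡ 2 (mod 5)


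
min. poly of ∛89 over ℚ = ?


∛89 satisfies x³ - 89 = 0, irreducible over ℚ (no rational root; 89 is not a perfect cube)

Minimal polynomial: x³ - 89


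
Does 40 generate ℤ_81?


g generates ℤ_n iff gcd(g, n) = 1
gcd(40, 81) = 1
Since gcd = 1, 40 is a generator.

Yes, 40 generates ℤ_81


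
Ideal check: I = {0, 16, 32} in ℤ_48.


Check ideal conditions for I = {0, 16, 32} in ℤ_48:
(1) I is an additive subgroup? Yes
(2) For r ∈ ℤ_48 and a ∈ I: r·a ∈ I? Yes

Yes, I is an ideal of ℤ_48


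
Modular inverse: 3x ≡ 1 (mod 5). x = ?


Use the extended Euclidean algorithm to write 1 = 3·s + 5·t; then s mod 5 is the inverse.
Euclidean algorithm:
  3 = 0·5 + 3
  5 = 1·3 + 2
  3 = 1·2 + 1
  2 = 2·1 + 0
gcd(3,5) = 1
Back-substitution gives: 3·(2) + 5·(-1) = 1
So 3⁻¹ ≡ 2 ≡ 2 (mod 5)
Check: 3 × 2 = 6 ≡ 1 (mod 5) ✓

3⁻¹ ≡ 2 (mod 5)


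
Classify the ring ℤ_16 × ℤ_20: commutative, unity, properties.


Direct product ring; commutative with unity (1,1); but (1,0)·(0,1) = (0,0) gives zero divisors, so not an integral domain
Commutative: Yes
Integral domain: No
Has unity: Yes

ℤ_16 × ℤ_20: Commutative=Yes, Unity=Yes


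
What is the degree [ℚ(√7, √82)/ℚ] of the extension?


[ℚ(√7,√82):ℚ] = [ℚ(√7,√82):ℚ(√7)]·[ℚ(√7):ℚ] = 2·2 = 4

[ℚ(√7, √82)/ℚ] = 4


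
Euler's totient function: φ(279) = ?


Factor n: 279 = 3^2 × 31
φ(n) = n · ∏(1 - 1/p) over distinct primes p | n
φ(279) = 279 · (1 - 1/3) · (1 - 1/31) = 180

φ(279) = 180


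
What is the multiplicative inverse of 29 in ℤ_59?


Use the extended Euclidean algorithm to write 1 = 29·s + 59·t; then s mod 59 is the inverse.
Euclidean algorithm:
  29 = 0·59 + 29
  59 = 2·29 + 1
  29 = 29·1 + 0
gcd(29,59) = 1
Back-substitution gives: 29·(-2) + 59·(1) = 1
So 29⁻¹ ≡ -2 ≡ 57 (mod 59)
Check: 29 × 57 = 1653 ≡ 1 (mod 59) ✓

29⁻¹ ≡ 57 (mod 59)


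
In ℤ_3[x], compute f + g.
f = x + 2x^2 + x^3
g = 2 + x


Add coefficients mod 3:
x^0: 0 + 2 = 2 (mod 3)
x^1: 1 + 1 = 2 (mod 3)
x^2: 2 + 0 = 2 (mod 3)
x^3: 1 + 0 = 1 (mod 3)
Result: 2 + 2x + 2x^2 + x^3

f + g = 2 + 2x + 2x^2 + x^3


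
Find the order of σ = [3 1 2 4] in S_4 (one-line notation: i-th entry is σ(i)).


Cycle decomposition: (1 3 2)
Cycle lengths: 3
Order = lcm(3) = 3

ord(σ) = 3


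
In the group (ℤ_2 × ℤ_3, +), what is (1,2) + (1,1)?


Operation: componentwise addition mod (2, 3)
(1,2) + (1,1) = ((a₁+b₁) mod 2, (a₂+b₂) mod 3) with a = (1,2), b = (1,1)

(1,2) + (1,1) = (0,0)


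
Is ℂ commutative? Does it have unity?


ℂ is a field: commutative, has unity, every nonzero element is a unit (hence an integral domain)
Commutative: Yes
Integral domain: Yes
Has unity: Yes

ℂ: Commutative=Yes, Unity=Yes


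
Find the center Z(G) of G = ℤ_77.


Z(G) = {g ∈ G | gx = xg for all x ∈ G}
ℤ_77 is abelian, so Z(G) = G

Z(ℤ_77) = ℤ_77


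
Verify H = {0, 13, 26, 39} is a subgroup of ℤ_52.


Subgroup test for H = {0, 13, 26, 39} in (ℤ_52, +):
(1) 0 ∈ H? Yes
(2) Closure: for all a,b ∈ H, (a+b) mod 52 ∈ H? Yes
(3) Inverses: for all a ∈ H, -a mod 52 ∈ H? Yes

Yes, H is a subgroup of ℤ_52


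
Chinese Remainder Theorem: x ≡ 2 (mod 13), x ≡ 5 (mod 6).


m₁ = 13, m₂ = 6, gcd = 1, so CRT applies. M = m₁·m₂ = 78
Let M₁ = M/m₁ = 6, M₂ = M/m₂ = 13
Find y₁ ≡ M₁⁻¹ (mod m₁): 6⁻¹ ≡ 11 (mod 13)
Find y₂ ≡ M₂⁻¹ (mod m₂): 13⁻¹ ≡ 1 (mod 6)
x = a₁·M₁·y₁ + a₂·M₂·y₂ = 2·6·11 + 5·13·1 = 197
Reduce mod 78: x ≡ 41
Check: 41 mod 13 = 2 ✓, 41 mod 6 = 5 ✓

x ≡ 41 (mod 78)


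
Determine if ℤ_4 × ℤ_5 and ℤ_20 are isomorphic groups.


Comparing ℤ_4 × ℤ_5 and ℤ_20:
gcd(4,5) = 1, so ℤ_4 × ℤ_5 ≅ ℤ_20 (CRT)

Yes, ℤ_4 × ℤ_5 ≅ ℤ_20


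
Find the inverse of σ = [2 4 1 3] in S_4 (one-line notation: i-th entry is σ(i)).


To find σ⁻¹, swap domain and range:
σ(1) = 2 → σ⁻¹(2) = 1
σ(2) = 4 → σ⁻¹(4) = 2
σ(3) = 1 → σ⁻¹(1) = 3
σ(4) = 3 → σ⁻¹(3) = 4

σ⁻¹ = [3 1 4 2]


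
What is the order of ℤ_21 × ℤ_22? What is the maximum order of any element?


|ℤ_21 × ℤ_22| = 21 × 22 = 462
Max element order = lcm(21,22) = 462
Cyclic? Yes (gcd=1)

|ℤ_21×ℤ_22| = 462, max element order = 462


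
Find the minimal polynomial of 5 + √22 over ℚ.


Let α = 5 + √22. Then α - 5 = √22, so (α - 5)² = 22, giving α² - 10α + 3 = 0. Degree 2 and α ∉ ℚ, so this is the minimal polynomial.

Minimal polynomial: x² - 10x + 3


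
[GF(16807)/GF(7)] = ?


GF(16807) = GF(7^5), so the extension degree is 5

[GF(16807)/GF(7)] = 5


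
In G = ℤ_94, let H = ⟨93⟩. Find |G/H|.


|⟨93⟩| = n / gcd(93, 94) = 94 / 1 = 94
H is normal (ℤ_94 is abelian).
|G/H| = |G| / |H| = 94 / 94 = 1

|G/H| = 1


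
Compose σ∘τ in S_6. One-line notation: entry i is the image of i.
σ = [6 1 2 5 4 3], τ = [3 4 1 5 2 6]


σ∘τ: apply τ first, then σ
1 →τ 3 →σ 2
2 →τ 4 →σ 5
3 →τ 1 →σ 6
4 →τ 5 →σ 4
5 →τ 2 →σ 1
6 →τ 6 →σ 3

σ∘τ = [2 5 6 4 1 3]


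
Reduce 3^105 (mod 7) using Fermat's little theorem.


Fermat's little theorem: if p is prime and gcd(a,p)=1, then a^(p-1) ≡ 1 (mod p)
p = 7 is prime, gcd(3,7) = 1
Reduce exponent: 105 mod 6 = 3
So 3^105 ≡ 3^3 (mod 7)
3^3 mod 7 = 6

3^105 ≡ 6 (mod 7)


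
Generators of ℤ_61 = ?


g generates ℤ_n iff gcd(g,n) = 1
Prime factors of 61: 61
Generators are g ∈ {1,...,60} not divisible by any of these primes.
Generators: {1, 2, 3, 4, 5, 6, 7, 8, 9, 10, 11, 12, 13, 14, 15, 16, 17, 18, 19, 20, 21, 22, 23, 24, 25, 26, 27, 28, 29, 30, 31, 32, 33, 34, 35, 36, 37, 38, 39, 40, 41, 42, 43, 44, 45, 46, 47, 48, 49, 50, 51, 52, 53, 54, 55, 56, 57, 58, 59, 60}
Number of generators = φ(61) = 60

Generators of ℤ_61 = {1, 2, 3, 4, 5, 6, 7, 8, 9, 10, 11, 12, 13, 14, 15, 16, 17, 18, 19, 20, 21, 22, 23, 24, 25, 26, 27, 28, 29, 30, 31, 32, 33, 34, 35, 36, 37, 38, 39, 40, 41, 42, 43, 44, 45, 46, 47, 48, 49, 50, 51, 52, 53, 54, 55, 56, 57, 58, 59, 60}


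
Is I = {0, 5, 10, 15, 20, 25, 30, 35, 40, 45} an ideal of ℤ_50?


Check ideal conditions for I = {0, 5, 10, 15, 20, 25, 30, 35, 40, 45} in ℤ_50:
(1) I is an additive subgroup? Yes
(2) For r ∈ ℤ_50 and a ∈ I: r·a ∈ I? Yes

Yes, I is an ideal of ℤ_50


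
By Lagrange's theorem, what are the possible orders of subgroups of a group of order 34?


Lagrange's theorem: |H| divides |G|
|G| = 34
Divisors of 34: 1, 2, 17, 34

Possible subgroup orders: {1, 2, 17, 34}


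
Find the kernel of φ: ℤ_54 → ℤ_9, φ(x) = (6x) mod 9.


Kernel = preimage of identity
ker(φ) = {x ∈ ℤ_54 : 6x ≡ 0 (mod 9)}. Since 9 | 54, φ is well-defined. The kernel is the cyclic subgroup ⟨3⟩ of ℤ_54 (order 18), i.e. {0, 3, 6, 9, 12, 15, 18, 21, 24, 27, 30, 33, 36, 39, 42, 45, 48, 51}

ker(φ) = {0, 3, 6, 9, 12, 15, 18, 21, 24, 27, 30, 33, 36, 39, 42, 45, 48, 51}


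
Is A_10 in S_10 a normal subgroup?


H = A_10 in S_10
A_10 has index 2 in S_10, and every subgroup of index 2 is normal

Yes, normal subgroup


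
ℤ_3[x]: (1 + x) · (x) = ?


Expand and collect like terms; reduce coefficients mod 3:
x^0: 1·0 = 0 ≡ 0 (mod 3)
x^1: 1·1 + 1·0 = 1 ≡ 1 (mod 3)
x^2: 1·1 = 1 ≡ 1 (mod 3)
Result: x + x^2

f · g = x + x^2


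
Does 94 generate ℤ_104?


g generates ℤ_n iff gcd(g, n) = 1
gcd(94, 104) = 2
Since gcd = 2 ≠ 1, ⟨94⟩ has order 52 < 104, so 94 is not a generator.

No, 94 does not generate ℤ_104


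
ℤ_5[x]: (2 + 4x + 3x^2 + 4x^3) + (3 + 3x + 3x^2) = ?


Add coefficients mod 5:
x^0: 2 + 3 = 0 (mod 5)
x^1: 4 + 3 = 2 (mod 5)
x^2: 3 + 3 = 1 (mod 5)
x^3: 4 + 0 = 4 (mod 5)
Result: 2x + x^2 + 4x^3

f + g = 2x + x^2 + 4x^3


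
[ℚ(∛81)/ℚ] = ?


∛81 has minimal polynomial x³ - 81 (irreducible over ℚ since 81 is not a perfect cube)

[ℚ(∛81)/ℚ] = 3


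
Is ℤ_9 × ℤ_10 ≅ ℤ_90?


Comparing ℤ_9 × ℤ_10 and ℤ_90:
gcd(9,10) = 1, so ℤ_9 × ℤ_10 ≅ ℤ_90 (CRT)

Yes, ℤ_9 × ℤ_10 ≅ ℤ_90


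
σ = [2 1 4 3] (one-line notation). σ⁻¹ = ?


To find σ⁻¹, swap domain and range:
σ(1) = 2 → σ⁻¹(2) = 1
σ(2) = 1 → σ⁻¹(1) = 2
σ(3) = 4 → σ⁻¹(4) = 3
σ(4) = 3 → σ⁻¹(3) = 4

σ⁻¹ = [2 1 4 3]


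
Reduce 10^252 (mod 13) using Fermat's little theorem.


Fermat's little theorem: if p is prime and gcd(a,p)=1, then a^(p-1) ≡ 1 (mod p)
p = 13 is prime, gcd(10,13) = 1
Reduce exponent: 252 mod 12 = 0
So 10^252 ≡ 10^0 (mod 13)
10^0 = 1

10^252 ≡ 1 (mod 13)


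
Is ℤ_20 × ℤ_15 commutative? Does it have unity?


Direct product ring; commutative with unity (1,1); but (1,0)·(0,1) = (0,0) gives zero divisors, so not an integral domain
Commutative: Yes
Integral domain: No
Has unity: Yes

ℤ_20 × ℤ_15: Commutative=Yes, Unity=Yes


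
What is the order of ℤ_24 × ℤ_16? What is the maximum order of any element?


|ℤ_24 × ℤ_16| = 24 × 16 = 384
Max element order = lcm(24,16) = 48
Cyclic? No (gcd=8)

|ℤ_24×ℤ_16| = 384, max element order = 48


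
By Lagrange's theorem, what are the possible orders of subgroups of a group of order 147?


Lagrange's theorem: |H| divides |G|
|G| = 147
Divisors of 147: 1, 3, 7, 21, 49, 147

Possible subgroup orders: {1, 3, 7, 21, 49, 147}


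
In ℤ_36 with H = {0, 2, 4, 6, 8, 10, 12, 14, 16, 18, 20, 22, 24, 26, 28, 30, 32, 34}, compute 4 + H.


4 + H = {4 + h (mod 36) : h ∈ H}
4+0=4, 4+2=6, 4+4=8, 4+6=10, 4+8=12, 4+10=14, 4+12=16, 4+14=18, 4+16=20, 4+18=22, 4+20=24, 4+22=26, 4+24=28, 4+26=30, 4+28=32, 4+30=34, 4+32=0, 4+34=2
4 + H = {0, 2, 4, 6, 8, 10, 12, 14, 16, 18, 20, 22, 24, 26, 28, 30, 32, 34} = 0 + H

4 + H = {0, 2, 4, 6, 8, 10, 12, 14, 16, 18, 20, 22, 24, 26, 28, 30, 32, 34}


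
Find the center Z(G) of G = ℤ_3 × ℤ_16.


Z(G) = {g ∈ G | gx = xg for all x ∈ G}
Direct product of abelian groups is abelian, so Z(G) = G

Z(ℤ_3 × ℤ_16) = ℤ_3 × ℤ_16


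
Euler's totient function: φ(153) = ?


Factor n: 153 = 3^2 × 17
φ(n) = n · ∏(1 - 1/p) over distinct primes p | n
φ(153) = 153 · (1 - 1/3) · (1 - 1/17) = 96

φ(153) = 96


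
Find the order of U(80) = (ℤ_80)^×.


U(n) is the group of units mod n; |U(n)| = φ(n)
|U(80)| = φ(80) = 32

|U(80) = (ℤ_80)^×| = 32


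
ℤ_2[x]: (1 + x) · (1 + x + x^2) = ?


Expand and collect like terms; reduce coefficients mod 2:
x^0: 1·1 = 1 ≡ 1 (mod 2)
x^1: 1·1 + 1·1 = 2 ≡ 0 (mod 2)
x^2: 1·1 + 1·1 = 2 ≡ 0 (mod 2)
x^3: 1·1 = 1 ≡ 1 (mod 2)
Result: 1 + x^3

f · g = 1 + x^3


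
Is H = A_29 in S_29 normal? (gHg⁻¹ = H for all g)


H = A_29 in S_29
A_29 has index 2 in S_29, and every subgroup of index 2 is normal

Yes, normal subgroup


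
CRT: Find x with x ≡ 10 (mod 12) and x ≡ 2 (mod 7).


m₁ = 12, m₂ = 7, gcd = 1, so CRT applies. M = m₁·m₂ = 84
Let M₁ = M/m₁ = 7, M₂ = M/m₂ = 12
Find y₁ ≡ M₁⁻¹ (mod m₁): 7⁻¹ ≡ 7 (mod 12)
Find y₂ ≡ M₂⁻¹ (mod m₂): 12⁻¹ ≡ 3 (mod 7)
x = a₁·M₁·y₁ + a₂·M₂·y₂ = 10·7·7 + 2·12·3 = 562
Reduce mod 84: x ≡ 58
Check: 58 mod 12 = 10 ✓, 58 mod 7 = 2 ✓

x ≡ 58 (mod 84)


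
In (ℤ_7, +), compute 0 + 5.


Operation: addition mod 7
0 + 5 = (a + b) mod 7 with a = 0, b = 5

0 + 5 = 5


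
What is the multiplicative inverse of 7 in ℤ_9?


Use the extended Euclidean algorithm to write 1 = 7·s + 9·t; then s mod 9 is the inverse.
Euclidean algorithm:
  7 = 0·9 + 7
  9 = 1·7 + 2
  7 = 3·2 + 1
  2 = 2·1 + 0
gcd(7,9) = 1
Back-substitution gives: 7·(4) + 9·(-3) = 1
So 7⁻¹ ≡ 4 ≡ 4 (mod 9)
Check: 7 × 4 = 28 ≡ 1 (mod 9) ✓

7⁻¹ ≡ 4 (mod 9)


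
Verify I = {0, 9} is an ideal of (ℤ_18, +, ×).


Check ideal conditions for I = {0, 9} in ℤ_18:
(1) I is an additive subgroup? Yes
(2) For r ∈ ℤ_18 and a ∈ I: r·a ∈ I? Yes

Yes, I is an ideal of ℤ_18


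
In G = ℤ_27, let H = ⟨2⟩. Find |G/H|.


|⟨2⟩| = n / gcd(2, 27) = 27 / 1 = 27
H is normal (ℤ_27 is abelian).
|G/H| = |G| / |H| = 27 / 27 = 1

|G/H| = 1


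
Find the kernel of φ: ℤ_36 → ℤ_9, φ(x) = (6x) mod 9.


Kernel = preimage of identity
ker(φ) = {x ∈ ℤ_36 : 6x ≡ 0 (mod 9)}. Since 9 | 36, φ is well-defined. The kernel is the cyclic subgroup ⟨3⟩ of ℤ_36 (order 12), i.e. {0, 3, 6, 9, 12, 15, 18, 21, 24, 27, 30, 33}

ker(φ) = {0, 3, 6, 9, 12, 15, 18, 21, 24, 27, 30, 33}


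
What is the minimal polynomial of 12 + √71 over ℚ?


Let α = 12 + √71. Then α - 12 = √71, so (α - 12)² = 71, giving α² - 24α + 73 = 0. Degree 2 and α ∉ ℚ, so this is the minimal polynomial.

Minimal polynomial: x² - 24x + 73


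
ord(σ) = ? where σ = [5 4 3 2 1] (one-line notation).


Cycle decomposition: (1 5) (2 4)
Cycle lengths: 2, 2
Order = lcm(2, 2) = 2

ord(σ) = 2


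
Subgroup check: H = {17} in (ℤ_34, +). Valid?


Subgroup test for H = {17} in (ℤ_34, +):
(1) 0 ∈ H? No
(2) Closure: for all a,b ∈ H, (a+b) mod 34 ∈ H? No  [counterexample: 17 + 17 = 0 ∉ H]
(3) Inverses: for all a ∈ H, -a mod 34 ∈ H? Yes

No, H is not a subgroup of ℤ_34


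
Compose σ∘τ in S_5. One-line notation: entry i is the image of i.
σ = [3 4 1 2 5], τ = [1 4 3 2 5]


σ∘τ: apply τ first, then σ
1 →τ 1 →σ 3
2 →τ 4 →σ 2
3 →τ 3 →σ 1
4 →τ 2 →σ 4
5 →τ 5 →σ 5

σ∘τ = [3 2 1 4 5]


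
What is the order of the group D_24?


|D_n| = 2n (n rotations and n reflections)
|D_24| = 2×24 = 48

|D_24| = 48


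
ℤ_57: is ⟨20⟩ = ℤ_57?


g generates ℤ_n iff gcd(g, n) = 1
gcd(20, 57) = 1
Since gcd = 1, 20 is a generator.

Yes, 20 generates ℤ_57


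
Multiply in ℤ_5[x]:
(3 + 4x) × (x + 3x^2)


Expand and collect like terms; reduce coefficients mod 5:
x^0: 3·0 = 0 ≡ 0 (mod 5)
x^1: 3·1 + 4·0 = 3 ≡ 3 (mod 5)
x^2: 3·3 + 4·1 = 13 ≡ 3 (mod 5)
x^3: 4·3 = 12 ≡ 2 (mod 5)
Result: 3x + 3x^2 + 2x^3

f · g = 3x + 3x^2 + 2x^3


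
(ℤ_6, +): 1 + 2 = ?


Operation: addition mod 6
1 + 2 = (a + b) mod 6 with a = 1, b = 2

1 + 2 = 3


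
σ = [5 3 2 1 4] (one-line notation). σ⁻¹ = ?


To find σ⁻¹, swap domain and range:
σ(1) = 5 → σ⁻¹(5) = 1
σ(2) = 3 → σ⁻¹(3) = 2
σ(3) = 2 → σ⁻¹(2) = 3
σ(4) = 1 → σ⁻¹(1) = 4
σ(5) = 4 → σ⁻¹(4) = 5

σ⁻¹ = [4 3 2 5 1]


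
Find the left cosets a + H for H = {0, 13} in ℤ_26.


H = {0, 13}, |H| = 2
Number of cosets = |G|/|H| = 26/2 = 13
0 + H = {0, 13}
1 + H = {1, 14}
2 + H = {2, 15}
3 + H = {3, 16}
4 + H = {4, 17}
5 + H = {5, 18}
6 + H = {6, 19}
7 + H = {7, 20}
8 + H = {8, 21}
9 + H = {9, 22}
10 + H = {10, 23}
11 + H = {11, 24}
12 + H = {12, 25}

Cosets: 0+H={0,13}; 1+H={1,14}; 2+H={2,15}; 3+H={3,16}; 4+H={4,17}; 5+H={5,18}; 6+H={6,19}; 7+H={7,20}; 8+H={8,21}; 9+H={9,22}; 10+H={10,23}; 11+H={11,24}; 12+H={12,25}


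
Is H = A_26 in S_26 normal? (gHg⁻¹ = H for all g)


H = A_26 in S_26
A_26 has index 2 in S_26, and every subgroup of index 2 is normal

Yes, normal subgroup


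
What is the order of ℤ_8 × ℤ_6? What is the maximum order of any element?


|ℤ_8 × ℤ_6| = 8 × 6 = 48
Max element order = lcm(8,6) = 24
Cyclic? No (gcd=2)

|ℤ_8×ℤ_6| = 48, max element order = 24


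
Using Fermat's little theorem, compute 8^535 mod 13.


Fermat's little theorem: if p is prime and gcd(a,p)=1, then a^(p-1) ≡ 1 (mod p)
p = 13 is prime, gcd(8,13) = 1
Reduce exponent: 535 mod 12 = 7
So 8^535 ≡ 8^7 (mod 13)
8^7 mod 13 = 5

8^535 ≡ 5 (mod 13)


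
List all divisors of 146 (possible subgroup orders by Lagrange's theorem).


Lagrange's theorem: |H| divides |G|
|G| = 146
Divisors of 146: 1, 2, 73, 146

Possible subgroup orders: {1, 2, 73, 146}


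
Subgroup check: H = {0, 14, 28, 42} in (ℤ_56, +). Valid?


Subgroup test for H = {0, 14, 28, 42} in (ℤ_56, +):
(1) 0 ∈ H? Yes
(2) Closure: for all a,b ∈ H, (a+b) mod 56 ∈ H? Yes
(3) Inverses: for all a ∈ H, -a mod 56 ∈ H? Yes

Yes, H is a subgroup of ℤ_56


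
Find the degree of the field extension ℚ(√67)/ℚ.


√67 has minimal polynomial x² - 67 (irreducible over ℚ since 67 is squarefree)

[ℚ(√67)/ℚ] = 2


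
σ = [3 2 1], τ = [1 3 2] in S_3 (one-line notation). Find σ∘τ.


σ∘τ: apply τ first, then σ
1 →τ 1 →σ 3
2 →τ 3 →σ 1
3 →τ 2 →σ 2

σ∘τ = [3 1 2]


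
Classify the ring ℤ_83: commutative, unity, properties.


ℤ_83 is a commutative ring with unity 1; 83 is prime, so ℤ_83 is a field (hence an integral domain)
Commutative: Yes
Integral domain: Yes
Has unity: Yes

ℤ_83: Commutative=Yes, Unity=Yes


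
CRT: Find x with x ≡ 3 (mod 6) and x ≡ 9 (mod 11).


m₁ = 6, m₂ = 11, gcd = 1, so CRT applies. M = m₁·m₂ = 66
Let M₁ = M/m₁ = 11, M₂ = M/m₂ = 6
Find y₁ ≡ M₁⁻¹ (mod m₁): 11⁻¹ ≡ 5 (mod 6)
Find y₂ ≡ M₂⁻¹ (mod m₂): 6⁻¹ ≡ 2 (mod 11)
x = a₁·M₁·y₁ + a₂·M₂·y₂ = 3·11·5 + 9·6·2 = 273
Reduce mod 66: x ≡ 9
Check: 9 mod 6 = 3 ✓, 9 mod 11 = 9 ✓

x ≡ 9 (mod 66)


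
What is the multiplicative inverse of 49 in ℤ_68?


Use the extended Euclidean algorithm to write 1 = 49·s + 68·t; then s mod 68 is the inverse.
Euclidean algorithm:
  49 = 0·68 + 49
  68 = 1·49 + 19
  49 = 2·19 + 11
  19 = 1·11 + 8
  11 = 1·8 + 3
  8 = 2·3 + 2
  3 = 1·2 + 1
  2 = 2·1 + 0
gcd(49,68) = 1
Back-substitution gives: 49·(25) + 68·(-18) = 1
So 49⁻¹ ≡ 25 ≡ 25 (mod 68)
Check: 49 × 25 = 1225 ≡ 1 (mod 68) ✓

49⁻¹ ≡ 25 (mod 68)


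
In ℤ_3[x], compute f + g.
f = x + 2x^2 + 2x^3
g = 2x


Add coefficients mod 3:
x^0: 0 + 0 = 0 (mod 3)
x^1: 1 + 2 = 0 (mod 3)
x^2: 2 + 0 = 2 (mod 3)
x^3: 2 + 0 = 2 (mod 3)
Result: 2x^2 + 2x^3

f + g = 2x^2 + 2x^3


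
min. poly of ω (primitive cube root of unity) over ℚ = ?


ω satisfies x² + x + 1 = 0 (the cyclotomic polynomial Φ₃)

Minimal polynomial: x² + x + 1


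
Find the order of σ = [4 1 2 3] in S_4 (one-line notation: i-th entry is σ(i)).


Cycle decomposition: (1 4 3 2)
Cycle lengths: 4
Order = lcm(4) = 4

ord(σ) = 4


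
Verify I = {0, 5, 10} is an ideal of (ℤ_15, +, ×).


Check ideal conditions for I = {0, 5, 10} in ℤ_15:
(1) I is an additive subgroup? Yes
(2) For r ∈ ℤ_15 and a ∈ I: r·a ∈ I? Yes

Yes, I is an ideal of ℤ_15


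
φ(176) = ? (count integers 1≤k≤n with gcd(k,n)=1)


Factor n: 176 = 2^4 × 11
φ(n) = n · ∏(1 - 1/p) over distinct primes p | n
φ(176) = 176 · (1 - 1/2) · (1 - 1/11) = 80

φ(176) = 80


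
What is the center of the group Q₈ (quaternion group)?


Z(G) = {g ∈ G | gx = xg for all x ∈ G}
In Q₈ = {±1, ±i, ±j, ±k}, only ±1 commute with every element

Z(Q₈ (quaternion group)) = {1, -1}


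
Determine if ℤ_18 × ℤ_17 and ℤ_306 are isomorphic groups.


Comparing ℤ_18 × ℤ_17 and ℤ_306:
gcd(18,17) = 1, so ℤ_18 × ℤ_17 ≅ ℤ_306 (CRT)

Yes, ℤ_18 × ℤ_17 ≅ ℤ_306


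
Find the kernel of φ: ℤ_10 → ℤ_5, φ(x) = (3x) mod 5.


Kernel = preimage of identity
ker(φ) = {x ∈ ℤ_10 : 3x ≡ 0 (mod 5)}. Since 5 | 10, φ is well-defined. The kernel is the cyclic subgroup ⟨5⟩ of ℤ_10 (order 2), i.e. {0, 5}

ker(φ) = {0, 5}


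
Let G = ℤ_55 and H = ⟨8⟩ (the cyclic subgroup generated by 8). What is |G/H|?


|⟨8⟩| = n / gcd(8, 55) = 55 / 1 = 55
H is normal (ℤ_55 is abelian).
|G/H| = |G| / |H| = 55 / 55 = 1

|G/H| = 1


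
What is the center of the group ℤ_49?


Z(G) = {g ∈ G | gx = xg for all x ∈ G}
ℤ_49 is abelian, so Z(G) = G

Z(ℤ_49) = ℤ_49


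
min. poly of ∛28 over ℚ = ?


∛28 satisfies x³ - 28 = 0, irreducible over ℚ (no rational root; 28 is not a perfect cube)

Minimal polynomial: x³ - 28


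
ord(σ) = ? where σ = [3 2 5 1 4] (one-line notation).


Cycle decomposition: (1 3 5 4)
Cycle lengths: 4
Order = lcm(4) = 4

ord(σ) = 4


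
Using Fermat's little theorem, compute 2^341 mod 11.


Fermat's little theorem: if p is prime and gcd(a,p)=1, then a^(p-1) ≡ 1 (mod p)
p = 11 is prime, gcd(2,11) = 1
Reduce exponent: 341 mod 10 = 1
So 2^341 ≡ 2^1 (mod 11)
2^1 mod 11 = 2

2^341 ≡ 2 (mod 11)


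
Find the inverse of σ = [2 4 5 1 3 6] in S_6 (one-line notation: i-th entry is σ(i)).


To find σ⁻¹, swap domain and range:
σ(1) = 2 → σ⁻¹(2) = 1
σ(2) = 4 → σ⁻¹(4) = 2
σ(3) = 5 → σ⁻¹(5) = 3
σ(4) = 1 → σ⁻¹(1) = 4
σ(5) = 3 → σ⁻¹(3) = 5
σ(6) = 6 → σ⁻¹(6) = 6

σ⁻¹ = [4 1 5 2 3 6]


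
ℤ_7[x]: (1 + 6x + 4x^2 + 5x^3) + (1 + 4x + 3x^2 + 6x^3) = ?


Add coefficients mod 7:
x^0: 1 + 1 = 2 (mod 7)
x^1: 6 + 4 = 3 (mod 7)
x^2: 4 + 3 = 0 (mod 7)
x^3: 5 + 6 = 4 (mod 7)
Result: 2 + 3x + 4x^3

f + g = 2 + 3x + 4x^3


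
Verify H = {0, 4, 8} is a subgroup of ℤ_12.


Subgroup test for H = {0, 4, 8} in (ℤ_12, +):
(1) 0 ∈ H? Yes
(2) Closure: for all a,b ∈ H, (a+b) mod 12 ∈ H? Yes
(3) Inverses: for all a ∈ H, -a mod 12 ∈ H? Yes

Yes, H is a subgroup of ℤ_12


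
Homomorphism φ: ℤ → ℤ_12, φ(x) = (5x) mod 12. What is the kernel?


Kernel = preimage of identity
ker(φ) = {x ∈ ℤ : 5x ≡ 0 (mod 12)}. gcd(5,12) = 1, so 5x ≡ 0 (mod 12) ⟺ x ≡ 0 (mod 12/1 = 12). Hence ker(φ) = 12ℤ

ker(φ) = 12ℤ


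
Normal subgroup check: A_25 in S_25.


H = A_25 in S_25
A_25 has index 2 in S_25, and every subgroup of index 2 is normal

Yes, normal subgroup


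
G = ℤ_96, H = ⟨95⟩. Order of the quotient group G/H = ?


|⟨95⟩| = n / gcd(95, 96) = 96 / 1 = 96
H is normal (ℤ_96 is abelian).
|G/H| = |G| / |H| = 96 / 96 = 1

|G/H| = 1


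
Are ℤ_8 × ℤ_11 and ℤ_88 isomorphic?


Comparing ℤ_8 × ℤ_11 and ℤ_88:
gcd(8,11) = 1, so ℤ_8 × ℤ_11 ≅ ℤ_88 (CRT)

Yes, ℤ_8 × ℤ_11 ≅ ℤ_88


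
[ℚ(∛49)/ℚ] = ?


∛49 has minimal polynomial x³ - 49 (irreducible over ℚ since 49 is not a perfect cube)

[ℚ(∛49)/ℚ] = 3


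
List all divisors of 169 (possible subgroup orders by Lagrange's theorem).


Lagrange's theorem: |H| divides |G|
|G| = 169
Divisors of 169: 1, 13, 169

Possible subgroup orders: {1, 13, 169}


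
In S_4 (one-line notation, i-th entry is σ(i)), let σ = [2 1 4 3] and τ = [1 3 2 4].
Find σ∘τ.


σ∘τ: apply τ first, then σ
1 →τ 1 →σ 2
2 →τ 3 →σ 4
3 →τ 2 →σ 1
4 →τ 4 →σ 3

σ∘τ = [2 4 1 3]


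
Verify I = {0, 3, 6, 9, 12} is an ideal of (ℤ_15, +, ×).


Check ideal conditions for I = {0, 3, 6, 9, 12} in ℤ_15:
(1) I is an additive subgroup? Yes
(2) For r ∈ ℤ_15 and a ∈ I: r·a ∈ I? Yes

Yes, I is an ideal of ℤ_15


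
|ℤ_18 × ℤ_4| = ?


|A × B| = |A| · |B|
|ℤ_18 × ℤ_4| = 18 × 4 = 72

|ℤ_18 × ℤ_4| = 72


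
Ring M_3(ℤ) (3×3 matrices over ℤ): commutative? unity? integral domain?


Matrix multiplication is non-commutative for n ≥ 2; the identity matrix I is the unity; singular matrices give zero divisors, so not an integral domain
Commutative: No
Integral domain: No
Has unity: Yes

M_3(ℤ) (3×3 matrices over ℤ): Commutative=No, Unity=Yes


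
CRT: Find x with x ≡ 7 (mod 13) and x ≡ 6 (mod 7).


m₁ = 13, m₂ = 7, gcd = 1, so CRT applies. M = m₁·m₂ = 91
Let M₁ = M/m₁ = 7, M₂ = M/m₂ = 13
Find y₁ ≡ M₁⁻¹ (mod m₁): 7⁻¹ ≡ 2 (mod 13)
Find y₂ ≡ M₂⁻¹ (mod m₂): 13⁻¹ ≡ 6 (mod 7)
x = a₁·M₁·y₁ + a₂·M₂·y₂ = 7·7·2 + 6·13·6 = 566
Reduce mod 91: x ≡ 20
Check: 20 mod 13 = 7 ✓, 20 mod 7 = 6 ✓

x ≡ 20 (mod 91)


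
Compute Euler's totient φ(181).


Factor n: 181 = 181
φ(n) = n · ∏(1 - 1/p) over distinct primes p | n
φ(181) = 181 · (1 - 1/181) = 180

φ(181) = 180


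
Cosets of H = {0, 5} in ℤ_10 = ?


H = {0, 5}, |H| = 2
Number of cosets = |G|/|H| = 10/2 = 5
0 + H = {0, 5}
1 + H = {1, 6}
2 + H = {2, 7}
3 + H = {3, 8}
4 + H = {4, 9}

Cosets: 0+H={0,5}; 1+H={1,6}; 2+H={2,7}; 3+H={3,8}; 4+H={4,9}


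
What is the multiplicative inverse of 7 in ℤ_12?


Use the extended Euclidean algorithm to write 1 = 7·s + 12·t; then s mod 12 is the inverse.
Euclidean algorithm:
  7 = 0·12 + 7
  12 = 1·7 + 5
  7 = 1·5 + 2
  5 = 2·2 + 1
  2 = 2·1 + 0
gcd(7,12) = 1
Back-substitution gives: 7·(-5) + 12·(3) = 1
So 7⁻¹ ≡ -5 ≡ 7 (mod 12)
Check: 7 × 7 = 49 ≡ 1 (mod 12) ✓

7⁻¹ ≡ 7 (mod 12)
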